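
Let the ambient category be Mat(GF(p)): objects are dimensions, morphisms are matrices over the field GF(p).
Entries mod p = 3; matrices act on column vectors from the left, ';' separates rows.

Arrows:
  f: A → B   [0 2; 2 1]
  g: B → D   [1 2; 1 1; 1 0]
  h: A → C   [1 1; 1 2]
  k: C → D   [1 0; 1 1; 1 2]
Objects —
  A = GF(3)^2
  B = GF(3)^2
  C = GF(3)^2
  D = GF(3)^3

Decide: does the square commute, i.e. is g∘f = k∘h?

Answer: COMMUTES

Trace:
1) trace f;g:
  e0=[1,0] f→[0,2] g→[1,2,0]
  e1=[0,1] f→[2,1] g→[1,0,2]
  result₁ = [1 1; 2 0; 0 2]
2) trace h;k:
  e0=[1,0] h→[1,1] k→[1,2,0]
  e1=[0,1] h→[1,2] k→[1,0,2]
  result₂ = [1 1; 2 0; 0 2]
Equal? same morphism ✓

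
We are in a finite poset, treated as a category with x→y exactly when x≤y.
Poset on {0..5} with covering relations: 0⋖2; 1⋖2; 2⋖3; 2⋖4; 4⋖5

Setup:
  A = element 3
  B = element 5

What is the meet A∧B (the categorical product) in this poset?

Answer: A∧B = 2

Trace:
Lower bounds of A=3 and B=5: {0,1,2}
  0 ⊑ 2
  1 ⊑ 2
  2 ⊑ 2
glb = 2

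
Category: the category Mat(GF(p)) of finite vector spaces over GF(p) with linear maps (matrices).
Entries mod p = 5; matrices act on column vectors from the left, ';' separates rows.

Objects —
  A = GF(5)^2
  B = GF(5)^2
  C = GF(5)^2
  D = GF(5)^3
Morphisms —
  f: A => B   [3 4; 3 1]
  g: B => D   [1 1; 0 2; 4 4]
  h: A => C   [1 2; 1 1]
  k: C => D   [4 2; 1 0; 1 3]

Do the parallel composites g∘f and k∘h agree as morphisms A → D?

Along f;g (path 1):
  e0=(1,0) f=>(3,3) g=>(1,1,4)
  e1=(0,1) f=>(4,1) g=>(0,2,0)
  composite₁ = [1 0; 1 2; 4 0]
Along h;k (path 2):
  e0=(1,0) h=>(1,1) k=>(1,1,4)
  e1=(0,1) h=>(2,1) k=>(0,2,0)
  composite₂ = [1 0; 1 2; 4 0]
Equal? same morphism ✓

Answer: COMMUTES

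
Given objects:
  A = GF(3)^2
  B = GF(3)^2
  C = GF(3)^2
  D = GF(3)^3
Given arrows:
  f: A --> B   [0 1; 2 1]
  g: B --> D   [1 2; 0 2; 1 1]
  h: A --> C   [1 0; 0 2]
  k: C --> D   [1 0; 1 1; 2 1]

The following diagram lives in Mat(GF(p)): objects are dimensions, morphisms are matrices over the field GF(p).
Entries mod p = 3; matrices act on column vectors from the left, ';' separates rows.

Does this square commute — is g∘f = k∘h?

1) trace f;g:
  e0=⟨1,0⟩ f-->⟨0,2⟩ g-->⟨1,1,2⟩
  e1=⟨0,1⟩ f-->⟨1,1⟩ g-->⟨0,2,2⟩
  result₁ = [1 0; 1 2; 2 2]
2) trace h;k:
  e0=⟨1,0⟩ h-->⟨1,0⟩ k-->⟨1,1,2⟩
  e1=⟨0,1⟩ h-->⟨0,2⟩ k-->⟨0,2,2⟩
  result₂ = [1 0; 1 2; 2 2]
Equal? same morphism ✓

Answer: COMMUTES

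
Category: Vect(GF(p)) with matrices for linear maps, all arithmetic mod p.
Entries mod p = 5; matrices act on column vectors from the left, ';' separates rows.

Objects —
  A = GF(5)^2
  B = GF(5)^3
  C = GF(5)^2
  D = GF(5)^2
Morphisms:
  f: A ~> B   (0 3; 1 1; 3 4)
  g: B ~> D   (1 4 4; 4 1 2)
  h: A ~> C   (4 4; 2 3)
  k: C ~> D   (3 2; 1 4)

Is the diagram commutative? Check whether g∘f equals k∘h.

1) trace f;g:
  e0=(1,0) f~>(0,1,3) g~>(1,2)
  e1=(0,1) f~>(3,1,4) g~>(3,1)
  composite₁ = (1 3; 2 1)
2) trace h;k:
  e0=(1,0) h~>(4,2) k~>(1,2)
  e1=(0,1) h~>(4,3) k~>(3,1)
  composite₂ = (1 3; 2 1)
Equal? same morphism ✓

Answer: COMMUTES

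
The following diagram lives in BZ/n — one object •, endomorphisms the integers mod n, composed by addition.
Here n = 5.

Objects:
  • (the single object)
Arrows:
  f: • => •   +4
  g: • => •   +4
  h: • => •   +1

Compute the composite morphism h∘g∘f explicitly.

  0 +4≡4 +4≡3 +1≡4  (mod 5)
⟦path⟧: +4

Answer: +4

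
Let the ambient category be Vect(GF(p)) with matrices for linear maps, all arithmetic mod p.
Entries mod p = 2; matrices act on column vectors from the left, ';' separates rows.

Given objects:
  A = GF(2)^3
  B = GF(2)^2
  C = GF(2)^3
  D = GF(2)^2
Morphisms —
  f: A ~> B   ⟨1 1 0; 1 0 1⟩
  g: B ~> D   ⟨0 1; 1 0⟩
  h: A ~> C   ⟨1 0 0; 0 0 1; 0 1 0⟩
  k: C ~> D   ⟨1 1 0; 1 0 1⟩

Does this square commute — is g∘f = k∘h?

Answer: COMMUTES

Trace:
Path 1 = f;g:
  e0=(1,0,0) f~>(1,1) g~>(1,1)
  e1=(0,1,0) f~>(1,0) g~>(0,1)
  e2=(0,0,1) f~>(0,1) g~>(1,0)
  ⟦path⟧₁ = ⟨1 0 1; 1 1 0⟩
Path 2 = h;k:
  e0=(1,0,0) h~>(1,0,0) k~>(1,1)
  e1=(0,1,0) h~>(0,0,1) k~>(0,1)
  e2=(0,0,1) h~>(0,1,0) k~>(1,0)
  ⟦path⟧₂ = ⟨1 0 1; 1 1 0⟩
Equal? equal; square commutes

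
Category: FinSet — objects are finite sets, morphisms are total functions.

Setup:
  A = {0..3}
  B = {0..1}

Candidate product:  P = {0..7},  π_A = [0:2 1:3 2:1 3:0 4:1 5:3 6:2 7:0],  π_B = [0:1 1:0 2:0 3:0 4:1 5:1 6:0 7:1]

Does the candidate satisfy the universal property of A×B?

|A|·|B| = 4·2 = 8;  |P| = 8
Check the pairing map k ↦ (π_A(k), π_B(k)):
  0 : (2,1)
  1 : (3,0)
  2 : (1,0)
  3 : (0,0)
  4 : (1,1)
  5 : (3,1)
  6 : (2,0)
  7 : (0,1)
distinct pairs in image: 8 / 8 needed
  → bijection onto A×B; projections well-typed.

Answer: VALID PRODUCT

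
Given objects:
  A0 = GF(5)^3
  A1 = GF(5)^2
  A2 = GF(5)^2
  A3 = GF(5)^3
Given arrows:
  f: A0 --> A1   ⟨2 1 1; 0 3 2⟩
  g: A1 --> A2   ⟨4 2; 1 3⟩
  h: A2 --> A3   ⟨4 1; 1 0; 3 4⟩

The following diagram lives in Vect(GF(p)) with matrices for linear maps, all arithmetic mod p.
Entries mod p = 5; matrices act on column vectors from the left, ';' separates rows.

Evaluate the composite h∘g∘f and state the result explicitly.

  e0=(1,0,0) f-->(2,0) g-->(3,2) h-->(4,3,2)
  e1=(0,1,0) f-->(1,3) g-->(0,0) h-->(0,0,0)
  e2=(0,0,1) f-->(1,2) g-->(3,2) h-->(4,3,2)
result: ⟨4 0 4; 3 0 3; 2 0 2⟩

Answer: ⟨4 0 4; 3 0 3; 2 0 2⟩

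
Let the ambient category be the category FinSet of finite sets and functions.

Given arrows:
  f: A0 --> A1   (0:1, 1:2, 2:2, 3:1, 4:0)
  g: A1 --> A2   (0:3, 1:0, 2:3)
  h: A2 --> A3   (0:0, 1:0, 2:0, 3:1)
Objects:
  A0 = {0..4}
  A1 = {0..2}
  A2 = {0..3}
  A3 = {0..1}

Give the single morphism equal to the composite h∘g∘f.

  0 f-->1 g-->0 h-->0
  1 f-->2 g-->3 h-->1
  2 f-->2 g-->3 h-->1
  3 f-->1 g-->0 h-->0
  4 f-->0 g-->3 h-->1
⟦path⟧: (0:0, 1:1, 2:1, 3:0, 4:1)

Answer: (0:0, 1:1, 2:1, 3:0, 4:1)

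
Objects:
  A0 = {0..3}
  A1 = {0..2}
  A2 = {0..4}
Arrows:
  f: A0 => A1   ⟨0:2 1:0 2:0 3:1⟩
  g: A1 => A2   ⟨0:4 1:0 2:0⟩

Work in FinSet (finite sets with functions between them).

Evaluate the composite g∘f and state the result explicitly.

Answer: ⟨0:0 1:4 2:4 3:0⟩

Work:
  0 f=>2 g=>0
  1 f=>0 g=>4
  2 f=>0 g=>4
  3 f=>1 g=>0
result: ⟨0:0 1:4 2:4 3:0⟩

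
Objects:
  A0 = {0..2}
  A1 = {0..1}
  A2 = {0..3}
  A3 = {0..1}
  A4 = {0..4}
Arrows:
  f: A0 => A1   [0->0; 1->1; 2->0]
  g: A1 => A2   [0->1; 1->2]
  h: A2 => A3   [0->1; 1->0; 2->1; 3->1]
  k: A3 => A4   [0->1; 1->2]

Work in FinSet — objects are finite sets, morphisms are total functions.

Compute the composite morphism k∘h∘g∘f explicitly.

  0 f=>0 g=>1 h=>0 k=>1
  1 f=>1 g=>2 h=>1 k=>2
  2 f=>0 g=>1 h=>0 k=>1
⟦path⟧: [0->1; 1->2; 2->1]

Answer: [0->1; 1->2; 2->1]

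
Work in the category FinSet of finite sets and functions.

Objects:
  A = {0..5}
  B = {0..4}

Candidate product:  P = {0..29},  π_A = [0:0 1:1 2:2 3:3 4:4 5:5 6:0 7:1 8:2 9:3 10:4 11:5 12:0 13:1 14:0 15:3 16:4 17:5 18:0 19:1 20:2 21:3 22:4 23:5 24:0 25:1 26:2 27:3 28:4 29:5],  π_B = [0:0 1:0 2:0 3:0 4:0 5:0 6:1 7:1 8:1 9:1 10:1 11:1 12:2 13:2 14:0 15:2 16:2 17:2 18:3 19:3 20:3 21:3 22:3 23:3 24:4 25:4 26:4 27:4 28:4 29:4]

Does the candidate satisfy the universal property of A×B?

|A|·|B| = 6·5 = 30;  |P| = 30
Check the pairing map k ↦ (π_A(k), π_B(k)):
  0 : (0,0)
  1 : (1,0)
  2 : (2,0)
  3 : (3,0)
  4 : (4,0)
  5 : (5,0)
  6 : (0,1)
  7 : (1,1)
  8 : (2,1)
  9 : (3,1)
  10 : (4,1)
  11 : (5,1)
  12 : (0,2)
  13 : (1,2)
  14 : (0,0)  ✗ repeats pair of k=0
  15 : (3,2)
  16 : (4,2)
  17 : (5,2)
  18 : (0,3)
  19 : (1,3)
  20 : (2,3)
  21 : (3,3)
  22 : (4,3)
  23 : (5,3)
  24 : (0,4)
  25 : (1,4)
  26 : (2,4)
  27 : (3,4)
  28 : (4,4)
  29 : (5,4)
distinct pairs in image: 29 / 30 needed
  → (0,0) hit at k=0 and k=14

Answer: NOT A VALID PRODUCT — duplicate pair at indices 0,14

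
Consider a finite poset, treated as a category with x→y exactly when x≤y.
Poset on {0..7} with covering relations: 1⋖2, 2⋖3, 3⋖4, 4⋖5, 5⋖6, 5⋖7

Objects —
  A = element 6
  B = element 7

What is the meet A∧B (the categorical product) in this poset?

Answer: A∧B = 5

Derivation:
Lower bounds of A=6 and B=7: {1,2,3,4,5}
  1 ≤ 5
  2 ≤ 5
  3 ≤ 5
  4 ≤ 5
  5 ≤ 5
glb = 5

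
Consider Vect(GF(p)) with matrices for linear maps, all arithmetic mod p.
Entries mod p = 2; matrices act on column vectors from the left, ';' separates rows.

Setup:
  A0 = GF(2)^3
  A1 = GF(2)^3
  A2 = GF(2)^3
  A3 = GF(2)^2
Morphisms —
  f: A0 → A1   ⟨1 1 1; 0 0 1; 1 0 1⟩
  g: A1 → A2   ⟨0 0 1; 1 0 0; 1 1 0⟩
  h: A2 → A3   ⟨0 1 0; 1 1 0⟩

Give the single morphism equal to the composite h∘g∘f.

Answer: ⟨1 1 1; 0 1 0⟩

Derivation:
  e0=⟨1,0,0⟩ f→⟨1,0,1⟩ g→⟨1,1,1⟩ h→⟨1,0⟩
  e1=⟨0,1,0⟩ f→⟨1,0,0⟩ g→⟨0,1,1⟩ h→⟨1,1⟩
  e2=⟨0,0,1⟩ f→⟨1,1,1⟩ g→⟨1,1,0⟩ h→⟨1,0⟩
composite: ⟨1 1 1; 0 1 0⟩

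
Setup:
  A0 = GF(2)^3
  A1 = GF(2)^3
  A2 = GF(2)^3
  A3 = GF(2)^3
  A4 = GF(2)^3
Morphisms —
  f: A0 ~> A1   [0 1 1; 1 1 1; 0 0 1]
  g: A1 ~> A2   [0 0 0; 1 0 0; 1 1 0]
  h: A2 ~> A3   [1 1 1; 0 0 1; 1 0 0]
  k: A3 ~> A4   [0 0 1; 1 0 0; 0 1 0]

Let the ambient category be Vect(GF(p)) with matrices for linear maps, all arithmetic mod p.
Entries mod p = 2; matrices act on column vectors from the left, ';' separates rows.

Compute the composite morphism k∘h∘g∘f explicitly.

  e0=(1,0,0) f~>(0,1,0) g~>(0,0,1) h~>(1,1,0) k~>(0,1,1)
  e1=(0,1,0) f~>(1,1,0) g~>(0,1,0) h~>(1,0,0) k~>(0,1,0)
  e2=(0,0,1) f~>(1,1,1) g~>(0,1,0) h~>(1,0,0) k~>(0,1,0)
composite: [0 0 0; 1 1 1; 1 0 0]

Answer: [0 0 0; 1 1 1; 1 0 0]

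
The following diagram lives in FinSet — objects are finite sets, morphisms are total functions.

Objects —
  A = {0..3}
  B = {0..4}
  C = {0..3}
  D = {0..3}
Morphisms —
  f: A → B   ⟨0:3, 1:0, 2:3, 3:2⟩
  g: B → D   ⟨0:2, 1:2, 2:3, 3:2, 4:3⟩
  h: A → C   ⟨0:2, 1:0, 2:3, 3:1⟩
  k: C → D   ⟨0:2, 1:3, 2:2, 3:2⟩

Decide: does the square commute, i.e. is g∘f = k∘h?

Answer: COMMUTES

Work:
1) trace f;g:
  0 f→3 g→2
  1 f→0 g→2
  2 f→3 g→2
  3 f→2 g→3
  composite₁ = ⟨0:2, 1:2, 2:2, 3:3⟩
2) trace h;k:
  0 h→2 k→2
  1 h→0 k→2
  2 h→3 k→2
  3 h→1 k→3
  composite₂ = ⟨0:2, 1:2, 2:2, 3:3⟩
Equal? same morphism ✓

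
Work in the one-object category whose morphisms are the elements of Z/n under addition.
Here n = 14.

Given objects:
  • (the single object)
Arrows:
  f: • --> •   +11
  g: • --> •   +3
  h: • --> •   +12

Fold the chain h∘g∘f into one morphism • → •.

  0 +11≡11 +3≡0 +12≡12  (mod 14)
⟦path⟧: +12

Answer: +12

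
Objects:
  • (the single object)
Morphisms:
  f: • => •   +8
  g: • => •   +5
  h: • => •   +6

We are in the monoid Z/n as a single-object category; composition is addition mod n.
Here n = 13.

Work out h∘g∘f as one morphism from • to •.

  0 +8≡8 +5≡0 +6≡6  (mod 13)
⟦path⟧: +6

Answer: +6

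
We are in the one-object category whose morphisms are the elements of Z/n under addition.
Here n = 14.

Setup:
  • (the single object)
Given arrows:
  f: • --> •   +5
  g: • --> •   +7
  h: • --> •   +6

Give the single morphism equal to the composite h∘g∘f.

  0 +5≡5 +7≡12 +6≡4  (mod 14)
composite: +4

Answer: +4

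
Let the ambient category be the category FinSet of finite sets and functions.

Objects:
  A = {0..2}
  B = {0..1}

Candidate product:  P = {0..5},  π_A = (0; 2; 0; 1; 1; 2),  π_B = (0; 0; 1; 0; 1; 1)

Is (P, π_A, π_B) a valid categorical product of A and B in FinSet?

Answer: VALID PRODUCT

Trace:
|A|·|B| = 3·2 = 6;  |P| = 6
Check the pairing map k ↦ (π_A(k), π_B(k)):
  0 -> (0,0)
  1 -> (2,0)
  2 -> (0,1)
  3 -> (1,0)
  4 -> (1,1)
  5 -> (2,1)
distinct pairs in image: 6 / 6 needed
  → bijection onto A×B; projections well-typed.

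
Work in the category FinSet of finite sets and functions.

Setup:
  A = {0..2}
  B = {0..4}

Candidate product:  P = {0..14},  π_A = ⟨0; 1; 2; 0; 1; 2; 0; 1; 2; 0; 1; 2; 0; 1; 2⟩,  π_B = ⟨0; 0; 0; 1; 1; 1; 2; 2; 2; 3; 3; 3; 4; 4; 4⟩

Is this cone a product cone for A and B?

|A|·|B| = 3·5 = 15;  |P| = 15
Check the pairing map k ↦ (π_A(k), π_B(k)):
  0 -> (0,0)
  1 -> (1,0)
  2 -> (2,0)
  3 -> (0,1)
  4 -> (1,1)
  5 -> (2,1)
  6 -> (0,2)
  7 -> (1,2)
  8 -> (2,2)
  9 -> (0,3)
  10 -> (1,3)
  11 -> (2,3)
  12 -> (0,4)
  13 -> (1,4)
  14 -> (2,4)
distinct pairs in image: 15 / 15 needed
  → bijection onto A×B; projections well-typed.

Answer: VALID PRODUCT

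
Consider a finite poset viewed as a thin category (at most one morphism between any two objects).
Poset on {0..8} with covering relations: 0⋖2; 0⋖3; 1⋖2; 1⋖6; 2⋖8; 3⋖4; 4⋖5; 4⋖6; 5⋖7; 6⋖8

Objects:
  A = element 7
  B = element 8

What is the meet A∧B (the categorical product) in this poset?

Answer: A∧B = 4

Trace:
Lower bounds of A=7 and B=8: {0,3,4}
  0 ≤ 4
  3 ≤ 4
  4 ≤ 4
glb = 4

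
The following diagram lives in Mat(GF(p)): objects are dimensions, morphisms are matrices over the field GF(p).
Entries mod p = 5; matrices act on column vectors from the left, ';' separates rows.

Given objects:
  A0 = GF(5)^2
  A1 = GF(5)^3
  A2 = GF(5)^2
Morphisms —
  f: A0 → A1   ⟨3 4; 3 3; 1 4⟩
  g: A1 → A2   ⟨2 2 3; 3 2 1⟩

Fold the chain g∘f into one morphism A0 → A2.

Answer: ⟨0 1; 1 2⟩

Trace:
  e0=⟨1,0⟩ f→⟨3,3,1⟩ g→⟨0,1⟩
  e1=⟨0,1⟩ f→⟨4,3,4⟩ g→⟨1,2⟩
composite: ⟨0 1; 1 2⟩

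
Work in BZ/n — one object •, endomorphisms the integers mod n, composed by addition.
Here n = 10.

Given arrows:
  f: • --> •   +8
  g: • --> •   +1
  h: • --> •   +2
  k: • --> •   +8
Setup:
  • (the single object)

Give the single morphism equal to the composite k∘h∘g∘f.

  0 +8≡8 +1≡9 +2≡1 +8≡9  (mod 10)
result: +9

Answer: +9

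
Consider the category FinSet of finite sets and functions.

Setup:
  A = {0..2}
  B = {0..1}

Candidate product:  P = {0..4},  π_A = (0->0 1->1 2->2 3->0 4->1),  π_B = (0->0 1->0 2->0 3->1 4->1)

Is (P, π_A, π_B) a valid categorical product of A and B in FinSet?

Answer: NOT A VALID PRODUCT — |P|=5 ≠ |A|·|B|=6

Trace:
|A|·|B| = 3·2 = 6;  |P| = 5
  → cardinalities differ; no bijection possible.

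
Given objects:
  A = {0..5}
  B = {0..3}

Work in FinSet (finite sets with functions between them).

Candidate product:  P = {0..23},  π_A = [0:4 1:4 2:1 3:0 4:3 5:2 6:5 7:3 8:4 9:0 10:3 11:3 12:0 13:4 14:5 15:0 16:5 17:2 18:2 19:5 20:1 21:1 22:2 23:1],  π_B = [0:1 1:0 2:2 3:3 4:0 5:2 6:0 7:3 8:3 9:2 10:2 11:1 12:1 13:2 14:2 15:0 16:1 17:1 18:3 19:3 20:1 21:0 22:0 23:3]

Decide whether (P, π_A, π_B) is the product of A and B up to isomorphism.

Answer: VALID PRODUCT

Work:
|A|·|B| = 6·4 = 24;  |P| = 24
Check the pairing map k ↦ (π_A(k), π_B(k)):
  0 : (4,1)
  1 : (4,0)
  2 : (1,2)
  3 : (0,3)
  4 : (3,0)
  5 : (2,2)
  6 : (5,0)
  7 : (3,3)
  8 : (4,3)
  9 : (0,2)
  10 : (3,2)
  11 : (3,1)
  12 : (0,1)
  13 : (4,2)
  14 : (5,2)
  15 : (0,0)
  16 : (5,1)
  17 : (2,1)
  18 : (2,3)
  19 : (5,3)
  20 : (1,1)
  21 : (1,0)
  22 : (2,0)
  23 : (1,3)
distinct pairs in image: 24 / 24 needed
  → bijection onto A×B; projections well-typed.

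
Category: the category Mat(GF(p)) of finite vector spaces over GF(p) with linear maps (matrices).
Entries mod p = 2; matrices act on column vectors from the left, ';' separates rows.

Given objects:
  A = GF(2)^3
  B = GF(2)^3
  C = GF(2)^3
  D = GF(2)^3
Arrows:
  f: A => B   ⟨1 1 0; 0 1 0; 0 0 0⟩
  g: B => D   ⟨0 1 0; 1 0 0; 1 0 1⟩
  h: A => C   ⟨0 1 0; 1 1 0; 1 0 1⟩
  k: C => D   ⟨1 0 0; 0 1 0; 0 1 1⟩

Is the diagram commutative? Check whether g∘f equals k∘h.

1) trace f;g:
  e0=(1,0,0) f=>(1,0,0) g=>(0,1,1)
  e1=(0,1,0) f=>(1,1,0) g=>(1,1,1)
  e2=(0,0,1) f=>(0,0,0) g=>(0,0,0)
  composite₁ = ⟨0 1 0; 1 1 0; 1 1 0⟩
2) trace h;k:
  e0=(1,0,0) h=>(0,1,1) k=>(0,1,0)
  e1=(0,1,0) h=>(1,1,0) k=>(1,1,1)
  e2=(0,0,1) h=>(0,0,1) k=>(0,0,1)
  composite₂ = ⟨0 1 0; 1 1 0; 0 1 1⟩
Equal? NO — does not commute

Answer: DOES NOT COMMUTE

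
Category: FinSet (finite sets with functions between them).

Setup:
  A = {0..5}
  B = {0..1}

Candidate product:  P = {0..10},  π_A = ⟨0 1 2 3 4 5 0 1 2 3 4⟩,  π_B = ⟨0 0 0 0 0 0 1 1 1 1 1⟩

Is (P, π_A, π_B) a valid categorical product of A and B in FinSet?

Answer: NOT A VALID PRODUCT — |P|=11 ≠ |A|·|B|=12

Work:
|A|·|B| = 6·2 = 12;  |P| = 11
  → cardinalities differ; no bijection possible.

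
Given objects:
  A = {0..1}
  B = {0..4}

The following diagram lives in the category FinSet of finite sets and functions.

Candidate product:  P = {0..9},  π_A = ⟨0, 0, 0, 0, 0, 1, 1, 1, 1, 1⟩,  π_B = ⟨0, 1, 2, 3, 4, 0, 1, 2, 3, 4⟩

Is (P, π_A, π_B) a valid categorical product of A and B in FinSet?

Answer: VALID PRODUCT

Derivation:
|A|·|B| = 2·5 = 10;  |P| = 10
Check the pairing map k ↦ (π_A(k), π_B(k)):
  0 -> (0,0)
  1 -> (0,1)
  2 -> (0,2)
  3 -> (0,3)
  4 -> (0,4)
  5 -> (1,0)
  6 -> (1,1)
  7 -> (1,2)
  8 -> (1,3)
  9 -> (1,4)
distinct pairs in image: 10 / 10 needed
  → bijection onto A×B; projections well-typed.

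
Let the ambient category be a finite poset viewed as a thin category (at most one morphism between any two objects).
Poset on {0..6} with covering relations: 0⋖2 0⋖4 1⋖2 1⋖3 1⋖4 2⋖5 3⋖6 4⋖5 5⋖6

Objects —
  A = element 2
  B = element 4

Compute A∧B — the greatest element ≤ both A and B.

Answer: NO MEET EXISTS

Trace:
{x : x<=A ∧ x<=B} = {0,1}  (A=2, B=4)
  maximal lower bounds 0 and 1 are incomparable: neither 0<=1 nor 1<=0
→ no greatest lower bound exists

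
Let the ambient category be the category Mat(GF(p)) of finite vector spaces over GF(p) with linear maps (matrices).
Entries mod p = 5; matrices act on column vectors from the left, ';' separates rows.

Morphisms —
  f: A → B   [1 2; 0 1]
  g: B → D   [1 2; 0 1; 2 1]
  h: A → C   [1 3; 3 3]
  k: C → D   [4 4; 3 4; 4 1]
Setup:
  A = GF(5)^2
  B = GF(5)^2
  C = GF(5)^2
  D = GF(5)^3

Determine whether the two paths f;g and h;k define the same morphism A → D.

Answer: COMMUTES

Trace:
Along f;g (path 1):
  e0=[1,0] f→[1,0] g→[1,0,2]
  e1=[0,1] f→[2,1] g→[4,1,0]
  composite₁ = [1 4; 0 1; 2 0]
Along h;k (path 2):
  e0=[1,0] h→[1,3] k→[1,0,2]
  e1=[0,1] h→[3,3] k→[4,1,0]
  composite₂ = [1 4; 0 1; 2 0]
Equal? equal; square commutes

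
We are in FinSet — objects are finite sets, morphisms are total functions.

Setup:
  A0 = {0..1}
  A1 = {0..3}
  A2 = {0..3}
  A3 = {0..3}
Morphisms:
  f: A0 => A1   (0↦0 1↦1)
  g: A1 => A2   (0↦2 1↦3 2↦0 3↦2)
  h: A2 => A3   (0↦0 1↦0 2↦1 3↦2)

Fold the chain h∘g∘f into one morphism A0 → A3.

Answer: (0↦1 1↦2)

Trace:
  0 f=>0 g=>2 h=>1
  1 f=>1 g=>3 h=>2
result: (0↦1 1↦2)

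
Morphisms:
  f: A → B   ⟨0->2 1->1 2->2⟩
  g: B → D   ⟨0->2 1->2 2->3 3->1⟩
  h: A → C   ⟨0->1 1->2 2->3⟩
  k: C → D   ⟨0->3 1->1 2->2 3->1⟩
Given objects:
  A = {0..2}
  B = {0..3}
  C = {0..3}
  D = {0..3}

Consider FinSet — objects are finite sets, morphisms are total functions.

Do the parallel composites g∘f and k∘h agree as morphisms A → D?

Along f;g (path 1):
  0 f→2 g→3
  1 f→1 g→2
  2 f→2 g→3
  composite₁ = ⟨0->3 1->2 2->3⟩
Along h;k (path 2):
  0 h→1 k→1
  1 h→2 k→2
  2 h→3 k→1
  composite₂ = ⟨0->1 1->2 2->1⟩
Equal? NO — does not commute

Answer: DOES NOT COMMUTE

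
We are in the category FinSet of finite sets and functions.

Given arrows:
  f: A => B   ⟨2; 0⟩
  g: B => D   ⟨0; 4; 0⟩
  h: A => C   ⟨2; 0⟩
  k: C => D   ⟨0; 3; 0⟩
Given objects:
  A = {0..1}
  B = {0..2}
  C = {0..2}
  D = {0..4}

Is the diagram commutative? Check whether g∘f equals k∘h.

1) trace f;g:
  0 f=>2 g=>0
  1 f=>0 g=>0
  composite₁ = ⟨0; 0⟩
2) trace h;k:
  0 h=>2 k=>0
  1 h=>0 k=>0
  composite₂ = ⟨0; 0⟩
Equal? same morphism ✓

Answer: COMMUTES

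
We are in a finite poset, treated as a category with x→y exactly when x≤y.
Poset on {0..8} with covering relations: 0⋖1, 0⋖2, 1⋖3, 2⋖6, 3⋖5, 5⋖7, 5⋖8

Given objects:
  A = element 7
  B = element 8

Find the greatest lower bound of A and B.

Common predecessors of 7,8: {0,1,3,5}
  0 ≤ 5
  1 ≤ 5
  3 ≤ 5
  5 ≤ 5
glb = 5

Answer: A∧B = 5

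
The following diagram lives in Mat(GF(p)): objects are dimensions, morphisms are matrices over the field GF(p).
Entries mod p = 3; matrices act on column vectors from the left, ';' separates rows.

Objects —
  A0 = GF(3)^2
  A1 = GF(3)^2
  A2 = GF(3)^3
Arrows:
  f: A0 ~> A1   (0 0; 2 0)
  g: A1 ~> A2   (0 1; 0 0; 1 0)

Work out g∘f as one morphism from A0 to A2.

Answer: (2 0; 0 0; 0 0)

Work:
  e0=⟨1,0⟩ f~>⟨0,2⟩ g~>⟨2,0,0⟩
  e1=⟨0,1⟩ f~>⟨0,0⟩ g~>⟨0,0,0⟩
result: (2 0; 0 0; 0 0)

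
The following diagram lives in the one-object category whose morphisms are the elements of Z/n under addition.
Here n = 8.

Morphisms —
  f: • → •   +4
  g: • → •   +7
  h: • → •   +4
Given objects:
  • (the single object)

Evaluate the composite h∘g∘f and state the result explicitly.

  0 +4≡4 +7≡3 +4≡7  (mod 8)
result: +7

Answer: +7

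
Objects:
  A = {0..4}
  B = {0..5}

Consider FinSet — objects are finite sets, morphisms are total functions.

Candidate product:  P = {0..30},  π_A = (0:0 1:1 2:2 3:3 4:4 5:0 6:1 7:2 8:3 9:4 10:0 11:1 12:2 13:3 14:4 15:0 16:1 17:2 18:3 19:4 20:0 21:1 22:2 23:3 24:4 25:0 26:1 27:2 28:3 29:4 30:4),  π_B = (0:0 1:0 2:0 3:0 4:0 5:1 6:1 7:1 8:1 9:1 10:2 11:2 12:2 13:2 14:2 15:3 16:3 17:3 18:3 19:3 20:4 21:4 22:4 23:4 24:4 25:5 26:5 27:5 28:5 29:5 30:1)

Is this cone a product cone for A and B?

|A|·|B| = 5·6 = 30;  |P| = 31
  → cardinalities differ; no bijection possible.

Answer: NOT A VALID PRODUCT — |P|=31 ≠ |A|·|B|=30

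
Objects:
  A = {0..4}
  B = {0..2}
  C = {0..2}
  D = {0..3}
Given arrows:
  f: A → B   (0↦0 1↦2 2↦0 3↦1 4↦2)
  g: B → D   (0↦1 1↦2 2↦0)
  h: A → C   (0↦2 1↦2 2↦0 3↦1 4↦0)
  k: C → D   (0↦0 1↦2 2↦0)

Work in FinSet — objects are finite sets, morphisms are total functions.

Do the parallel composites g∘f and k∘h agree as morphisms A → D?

Path 1 = f;g:
  0 f→0 g→1
  1 f→2 g→0
  2 f→0 g→1
  3 f→1 g→2
  4 f→2 g→0
  ⟦path⟧₁ = (0↦1 1↦0 2↦1 3↦2 4↦0)
Path 2 = h;k:
  0 h→2 k→0
  1 h→2 k→0
  2 h→0 k→0
  3 h→1 k→2
  4 h→0 k→0
  ⟦path⟧₂ = (0↦0 1↦0 2↦0 3↦2 4↦0)
Equal? distinct morphisms ✗

Answer: DOES NOT COMMUTE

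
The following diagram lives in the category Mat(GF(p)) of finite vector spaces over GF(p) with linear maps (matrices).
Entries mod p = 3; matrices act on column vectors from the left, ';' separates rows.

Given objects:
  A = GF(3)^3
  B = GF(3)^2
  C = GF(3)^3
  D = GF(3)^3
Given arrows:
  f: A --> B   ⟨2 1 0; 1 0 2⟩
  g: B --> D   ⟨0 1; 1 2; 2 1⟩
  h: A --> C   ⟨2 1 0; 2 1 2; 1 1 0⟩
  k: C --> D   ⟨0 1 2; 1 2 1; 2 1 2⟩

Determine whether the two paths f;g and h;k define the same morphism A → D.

1) trace f;g:
  e0=[1,0,0] f-->[2,1] g-->[1,1,2]
  e1=[0,1,0] f-->[1,0] g-->[0,1,2]
  e2=[0,0,1] f-->[0,2] g-->[2,1,2]
  ⟦path⟧₁ = ⟨1 0 2; 1 1 1; 2 2 2⟩
2) trace h;k:
  e0=[1,0,0] h-->[2,2,1] k-->[1,1,2]
  e1=[0,1,0] h-->[1,1,1] k-->[0,1,2]
  e2=[0,0,1] h-->[0,2,0] k-->[2,1,2]
  ⟦path⟧₂ = ⟨1 0 2; 1 1 1; 2 2 2⟩
Equal? YES — commutes

Answer: COMMUTES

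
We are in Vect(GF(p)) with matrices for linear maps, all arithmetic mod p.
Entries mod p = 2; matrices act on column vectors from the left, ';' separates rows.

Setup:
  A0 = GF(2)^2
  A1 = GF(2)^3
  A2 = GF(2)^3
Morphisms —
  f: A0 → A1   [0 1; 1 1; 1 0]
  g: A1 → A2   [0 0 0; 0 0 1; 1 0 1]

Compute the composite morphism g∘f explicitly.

  e0=(1,0) f→(0,1,1) g→(0,1,1)
  e1=(0,1) f→(1,1,0) g→(0,0,1)
result: [0 0; 1 0; 1 1]

Answer: [0 0; 1 0; 1 1]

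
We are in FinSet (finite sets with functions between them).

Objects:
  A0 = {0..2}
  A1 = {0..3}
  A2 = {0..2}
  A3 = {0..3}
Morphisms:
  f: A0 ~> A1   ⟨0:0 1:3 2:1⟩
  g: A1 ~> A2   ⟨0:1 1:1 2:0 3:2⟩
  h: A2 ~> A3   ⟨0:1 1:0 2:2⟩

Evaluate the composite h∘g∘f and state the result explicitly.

  0 f~>0 g~>1 h~>0
  1 f~>3 g~>2 h~>2
  2 f~>1 g~>1 h~>0
⟦path⟧: ⟨0:0 1:2 2:0⟩

Answer: ⟨0:0 1:2 2:0⟩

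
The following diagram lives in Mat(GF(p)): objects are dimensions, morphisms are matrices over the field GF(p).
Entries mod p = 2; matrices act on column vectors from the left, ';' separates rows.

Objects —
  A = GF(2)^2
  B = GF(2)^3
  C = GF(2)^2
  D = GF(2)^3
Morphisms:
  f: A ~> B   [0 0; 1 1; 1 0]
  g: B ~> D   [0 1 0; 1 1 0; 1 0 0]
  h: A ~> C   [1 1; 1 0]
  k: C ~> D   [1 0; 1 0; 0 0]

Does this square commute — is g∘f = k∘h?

Path 1 = f;g:
  e0=(1,0) f~>(0,1,1) g~>(1,1,0)
  e1=(0,1) f~>(0,1,0) g~>(1,1,0)
  ⟦path⟧₁ = [1 1; 1 1; 0 0]
Path 2 = h;k:
  e0=(1,0) h~>(1,1) k~>(1,1,0)
  e1=(0,1) h~>(1,0) k~>(1,1,0)
  ⟦path⟧₂ = [1 1; 1 1; 0 0]
Equal? YES — commutes

Answer: COMMUTES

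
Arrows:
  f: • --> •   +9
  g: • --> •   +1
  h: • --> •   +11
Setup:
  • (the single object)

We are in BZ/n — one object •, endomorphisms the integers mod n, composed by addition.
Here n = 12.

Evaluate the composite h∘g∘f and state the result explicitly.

  0 +9≡9 +1≡10 +11≡9  (mod 12)
⟦path⟧: +9

Answer: +9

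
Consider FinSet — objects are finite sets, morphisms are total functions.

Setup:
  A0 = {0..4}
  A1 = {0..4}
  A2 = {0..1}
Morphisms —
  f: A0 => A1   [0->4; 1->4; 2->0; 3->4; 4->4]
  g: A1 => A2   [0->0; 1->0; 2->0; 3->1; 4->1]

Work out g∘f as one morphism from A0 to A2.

Answer: [0->1; 1->1; 2->0; 3->1; 4->1]

Work:
  0 f=>4 g=>1
  1 f=>4 g=>1
  2 f=>0 g=>0
  3 f=>4 g=>1
  4 f=>4 g=>1
result: [0->1; 1->1; 2->0; 3->1; 4->1]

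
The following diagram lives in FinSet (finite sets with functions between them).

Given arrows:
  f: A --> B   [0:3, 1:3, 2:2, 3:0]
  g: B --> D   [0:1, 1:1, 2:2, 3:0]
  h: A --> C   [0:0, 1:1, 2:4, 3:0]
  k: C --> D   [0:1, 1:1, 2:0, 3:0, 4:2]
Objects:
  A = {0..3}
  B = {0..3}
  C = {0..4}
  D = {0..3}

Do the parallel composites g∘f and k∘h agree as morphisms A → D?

Answer: DOES NOT COMMUTE

Work:
Along f;g (path 1):
  0 f-->3 g-->0
  1 f-->3 g-->0
  2 f-->2 g-->2
  3 f-->0 g-->1
  ⟦path⟧₁ = [0:0, 1:0, 2:2, 3:1]
Along h;k (path 2):
  0 h-->0 k-->1
  1 h-->1 k-->1
  2 h-->4 k-->2
  3 h-->0 k-->1
  ⟦path⟧₂ = [0:1, 1:1, 2:2, 3:1]
Equal? distinct morphisms ✗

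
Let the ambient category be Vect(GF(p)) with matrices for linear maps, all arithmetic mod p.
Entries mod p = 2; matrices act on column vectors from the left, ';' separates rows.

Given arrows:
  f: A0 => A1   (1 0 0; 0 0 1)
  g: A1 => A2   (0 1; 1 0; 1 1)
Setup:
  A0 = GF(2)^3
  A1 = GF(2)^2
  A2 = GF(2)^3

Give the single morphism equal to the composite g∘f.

  e0=⟨1,0,0⟩ f=>⟨1,0⟩ g=>⟨0,1,1⟩
  e1=⟨0,1,0⟩ f=>⟨0,0⟩ g=>⟨0,0,0⟩
  e2=⟨0,0,1⟩ f=>⟨0,1⟩ g=>⟨1,0,1⟩
composite: (0 0 1; 1 0 0; 1 0 1)

Answer: (0 0 1; 1 0 0; 1 0 1)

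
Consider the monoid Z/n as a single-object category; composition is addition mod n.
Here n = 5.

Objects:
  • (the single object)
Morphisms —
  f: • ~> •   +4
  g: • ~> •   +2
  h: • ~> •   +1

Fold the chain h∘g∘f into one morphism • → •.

Answer: +2

Trace:
  0 +4≡4 +2≡1 +1≡2  (mod 5)
⟦path⟧: +2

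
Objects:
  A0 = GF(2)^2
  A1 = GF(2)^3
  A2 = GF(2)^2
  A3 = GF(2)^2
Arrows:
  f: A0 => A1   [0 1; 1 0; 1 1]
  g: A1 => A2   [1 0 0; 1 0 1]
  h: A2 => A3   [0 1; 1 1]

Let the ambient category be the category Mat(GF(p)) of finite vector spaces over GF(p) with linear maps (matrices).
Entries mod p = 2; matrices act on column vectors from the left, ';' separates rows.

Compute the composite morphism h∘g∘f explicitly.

Answer: [1 0; 1 1]

Trace:
  e0=⟨1,0⟩ f=>⟨0,1,1⟩ g=>⟨0,1⟩ h=>⟨1,1⟩
  e1=⟨0,1⟩ f=>⟨1,0,1⟩ g=>⟨1,0⟩ h=>⟨0,1⟩
⟦path⟧: [1 0; 1 1]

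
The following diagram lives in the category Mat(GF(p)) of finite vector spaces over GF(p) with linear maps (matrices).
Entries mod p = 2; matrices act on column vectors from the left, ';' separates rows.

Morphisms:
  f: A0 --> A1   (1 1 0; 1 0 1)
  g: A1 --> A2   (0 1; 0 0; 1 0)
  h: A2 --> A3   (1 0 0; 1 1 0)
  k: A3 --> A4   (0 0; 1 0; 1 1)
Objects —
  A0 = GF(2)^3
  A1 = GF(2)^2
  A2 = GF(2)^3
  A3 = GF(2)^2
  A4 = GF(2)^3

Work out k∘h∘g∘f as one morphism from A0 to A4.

  e0=(1,0,0) f-->(1,1) g-->(1,0,1) h-->(1,1) k-->(0,1,0)
  e1=(0,1,0) f-->(1,0) g-->(0,0,1) h-->(0,0) k-->(0,0,0)
  e2=(0,0,1) f-->(0,1) g-->(1,0,0) h-->(1,1) k-->(0,1,0)
result: (0 0 0; 1 0 1; 0 0 0)

Answer: (0 0 0; 1 0 1; 0 0 0)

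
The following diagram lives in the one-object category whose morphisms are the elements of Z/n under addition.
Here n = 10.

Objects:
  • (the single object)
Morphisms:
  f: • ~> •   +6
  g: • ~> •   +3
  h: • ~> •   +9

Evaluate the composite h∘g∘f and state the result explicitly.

Answer: +8

Derivation:
  0 +6≡6 +3≡9 +9≡8  (mod 10)
result: +8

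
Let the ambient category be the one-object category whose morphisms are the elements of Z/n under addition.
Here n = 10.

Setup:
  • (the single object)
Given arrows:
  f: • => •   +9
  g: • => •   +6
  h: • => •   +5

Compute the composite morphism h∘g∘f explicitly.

Answer: +0

Work:
  0 +9≡9 +6≡5 +5≡0  (mod 10)
result: +0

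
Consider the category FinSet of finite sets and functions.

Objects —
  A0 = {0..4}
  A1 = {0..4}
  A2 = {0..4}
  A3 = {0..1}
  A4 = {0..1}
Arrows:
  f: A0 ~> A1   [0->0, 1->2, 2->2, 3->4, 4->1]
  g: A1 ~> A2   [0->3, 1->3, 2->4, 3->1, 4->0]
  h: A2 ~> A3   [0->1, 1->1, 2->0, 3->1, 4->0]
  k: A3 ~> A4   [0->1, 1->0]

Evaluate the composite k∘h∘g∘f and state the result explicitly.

  0 f~>0 g~>3 h~>1 k~>0
  1 f~>2 g~>4 h~>0 k~>1
  2 f~>2 g~>4 h~>0 k~>1
  3 f~>4 g~>0 h~>1 k~>0
  4 f~>1 g~>3 h~>1 k~>0
composite: [0->0, 1->1, 2->1, 3->0, 4->0]

Answer: [0->0, 1->1, 2->1, 3->0, 4->0]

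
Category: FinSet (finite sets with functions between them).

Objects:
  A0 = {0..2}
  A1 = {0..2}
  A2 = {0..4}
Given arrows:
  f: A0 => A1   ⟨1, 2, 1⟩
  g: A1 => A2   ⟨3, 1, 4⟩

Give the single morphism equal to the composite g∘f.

Answer: ⟨1, 4, 1⟩

Derivation:
  0 f=>1 g=>1
  1 f=>2 g=>4
  2 f=>1 g=>1
result: ⟨1, 4, 1⟩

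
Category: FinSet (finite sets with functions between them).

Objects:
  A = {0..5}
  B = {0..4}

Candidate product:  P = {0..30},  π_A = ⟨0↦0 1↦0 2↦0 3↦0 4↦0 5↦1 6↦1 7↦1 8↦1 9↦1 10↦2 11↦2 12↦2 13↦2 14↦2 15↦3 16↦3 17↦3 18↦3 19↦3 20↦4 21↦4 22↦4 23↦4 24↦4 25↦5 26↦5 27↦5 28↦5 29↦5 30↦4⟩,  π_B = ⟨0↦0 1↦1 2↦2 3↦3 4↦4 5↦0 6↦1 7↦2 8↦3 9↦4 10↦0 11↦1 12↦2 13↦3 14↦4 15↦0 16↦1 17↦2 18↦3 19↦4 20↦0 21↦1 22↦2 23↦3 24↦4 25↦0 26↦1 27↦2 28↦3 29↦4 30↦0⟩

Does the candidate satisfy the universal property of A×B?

|A|·|B| = 6·5 = 30;  |P| = 31
  → cardinalities differ; no bijection possible.

Answer: NOT A VALID PRODUCT — |P|=31 ≠ |A|·|B|=30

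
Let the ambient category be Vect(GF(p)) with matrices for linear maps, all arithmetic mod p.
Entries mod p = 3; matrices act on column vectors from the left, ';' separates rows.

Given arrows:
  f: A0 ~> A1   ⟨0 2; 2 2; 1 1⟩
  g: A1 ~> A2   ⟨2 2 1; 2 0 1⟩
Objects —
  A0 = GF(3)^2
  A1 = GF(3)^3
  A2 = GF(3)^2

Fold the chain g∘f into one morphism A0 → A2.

  e0=[1,0] f~>[0,2,1] g~>[2,1]
  e1=[0,1] f~>[2,2,1] g~>[0,2]
result: ⟨2 0; 1 2⟩

Answer: ⟨2 0; 1 2⟩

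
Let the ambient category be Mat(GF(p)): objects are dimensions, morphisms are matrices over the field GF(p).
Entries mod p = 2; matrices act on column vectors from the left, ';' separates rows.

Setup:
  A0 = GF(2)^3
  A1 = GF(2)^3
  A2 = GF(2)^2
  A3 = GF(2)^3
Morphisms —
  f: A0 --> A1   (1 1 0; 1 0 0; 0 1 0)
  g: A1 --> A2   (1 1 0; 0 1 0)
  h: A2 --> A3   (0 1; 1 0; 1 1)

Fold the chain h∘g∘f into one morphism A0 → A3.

Answer: (1 0 0; 0 1 0; 1 1 0)

Derivation:
  e0=⟨1,0,0⟩ f-->⟨1,1,0⟩ g-->⟨0,1⟩ h-->⟨1,0,1⟩
  e1=⟨0,1,0⟩ f-->⟨1,0,1⟩ g-->⟨1,0⟩ h-->⟨0,1,1⟩
  e2=⟨0,0,1⟩ f-->⟨0,0,0⟩ g-->⟨0,0⟩ h-->⟨0,0,0⟩
composite: (1 0 0; 0 1 0; 1 1 0)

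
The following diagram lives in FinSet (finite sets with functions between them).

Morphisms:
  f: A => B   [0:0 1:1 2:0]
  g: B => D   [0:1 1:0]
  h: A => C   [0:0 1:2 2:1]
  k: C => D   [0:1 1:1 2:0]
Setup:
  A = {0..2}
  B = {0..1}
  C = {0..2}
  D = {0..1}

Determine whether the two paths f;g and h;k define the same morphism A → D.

Along f;g (path 1):
  0 f=>0 g=>1
  1 f=>1 g=>0
  2 f=>0 g=>1
  composite₁ = [0:1 1:0 2:1]
Along h;k (path 2):
  0 h=>0 k=>1
  1 h=>2 k=>0
  2 h=>1 k=>1
  composite₂ = [0:1 1:0 2:1]
Equal? YES — commutes

Answer: COMMUTES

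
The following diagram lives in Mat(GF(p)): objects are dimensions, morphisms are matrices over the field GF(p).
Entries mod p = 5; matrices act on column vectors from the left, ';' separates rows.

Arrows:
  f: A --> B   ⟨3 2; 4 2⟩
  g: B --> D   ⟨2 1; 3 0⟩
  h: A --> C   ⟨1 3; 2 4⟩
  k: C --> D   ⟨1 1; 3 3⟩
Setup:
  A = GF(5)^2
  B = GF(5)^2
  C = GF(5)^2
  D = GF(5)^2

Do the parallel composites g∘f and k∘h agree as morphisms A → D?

Answer: DOES NOT COMMUTE

Trace:
1) trace f;g:
  e0=⟨1,0⟩ f-->⟨3,4⟩ g-->⟨0,4⟩
  e1=⟨0,1⟩ f-->⟨2,2⟩ g-->⟨1,1⟩
  ⟦path⟧₁ = ⟨0 1; 4 1⟩
2) trace h;k:
  e0=⟨1,0⟩ h-->⟨1,2⟩ k-->⟨3,4⟩
  e1=⟨0,1⟩ h-->⟨3,4⟩ k-->⟨2,1⟩
  ⟦path⟧₂ = ⟨3 2; 4 1⟩
Equal? NO — does not commute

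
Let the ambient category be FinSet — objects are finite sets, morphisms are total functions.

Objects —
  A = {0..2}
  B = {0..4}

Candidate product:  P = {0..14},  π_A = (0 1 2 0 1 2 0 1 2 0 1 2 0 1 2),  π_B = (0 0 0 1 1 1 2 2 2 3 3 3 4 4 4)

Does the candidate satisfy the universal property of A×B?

Answer: VALID PRODUCT

Derivation:
|A|·|B| = 3·5 = 15;  |P| = 15
Check the pairing map k ↦ (π_A(k), π_B(k)):
  0 : (0,0)
  1 : (1,0)
  2 : (2,0)
  3 : (0,1)
  4 : (1,1)
  5 : (2,1)
  6 : (0,2)
  7 : (1,2)
  8 : (2,2)
  9 : (0,3)
  10 : (1,3)
  11 : (2,3)
  12 : (0,4)
  13 : (1,4)
  14 : (2,4)
distinct pairs in image: 15 / 15 needed
  → bijection onto A×B; projections well-typed.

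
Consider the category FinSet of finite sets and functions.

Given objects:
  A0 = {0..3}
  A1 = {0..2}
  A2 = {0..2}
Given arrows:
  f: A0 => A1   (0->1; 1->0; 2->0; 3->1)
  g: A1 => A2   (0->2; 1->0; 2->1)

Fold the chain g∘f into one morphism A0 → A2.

Answer: (0->0; 1->2; 2->2; 3->0)

Derivation:
  0 f=>1 g=>0
  1 f=>0 g=>2
  2 f=>0 g=>2
  3 f=>1 g=>0
⟦path⟧: (0->0; 1->2; 2->2; 3->0)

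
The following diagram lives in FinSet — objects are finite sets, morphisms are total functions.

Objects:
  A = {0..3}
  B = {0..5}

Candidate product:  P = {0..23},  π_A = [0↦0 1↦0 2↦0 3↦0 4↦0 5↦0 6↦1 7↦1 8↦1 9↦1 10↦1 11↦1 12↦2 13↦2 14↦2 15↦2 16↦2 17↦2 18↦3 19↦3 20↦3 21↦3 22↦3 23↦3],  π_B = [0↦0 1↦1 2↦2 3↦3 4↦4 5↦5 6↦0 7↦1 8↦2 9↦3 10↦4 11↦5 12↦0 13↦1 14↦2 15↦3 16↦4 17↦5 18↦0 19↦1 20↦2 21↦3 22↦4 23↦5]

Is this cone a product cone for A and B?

Answer: VALID PRODUCT

Work:
|A|·|B| = 4·6 = 24;  |P| = 24
Check the pairing map k ↦ (π_A(k), π_B(k)):
  0 ↦ (0,0)
  1 ↦ (0,1)
  2 ↦ (0,2)
  3 ↦ (0,3)
  4 ↦ (0,4)
  5 ↦ (0,5)
  6 ↦ (1,0)
  7 ↦ (1,1)
  8 ↦ (1,2)
  9 ↦ (1,3)
  10 ↦ (1,4)
  11 ↦ (1,5)
  12 ↦ (2,0)
  13 ↦ (2,1)
  14 ↦ (2,2)
  15 ↦ (2,3)
  16 ↦ (2,4)
  17 ↦ (2,5)
  18 ↦ (3,0)
  19 ↦ (3,1)
  20 ↦ (3,2)
  21 ↦ (3,3)
  22 ↦ (3,4)
  23 ↦ (3,5)
distinct pairs in image: 24 / 24 needed
  → bijection onto A×B; projections well-typed.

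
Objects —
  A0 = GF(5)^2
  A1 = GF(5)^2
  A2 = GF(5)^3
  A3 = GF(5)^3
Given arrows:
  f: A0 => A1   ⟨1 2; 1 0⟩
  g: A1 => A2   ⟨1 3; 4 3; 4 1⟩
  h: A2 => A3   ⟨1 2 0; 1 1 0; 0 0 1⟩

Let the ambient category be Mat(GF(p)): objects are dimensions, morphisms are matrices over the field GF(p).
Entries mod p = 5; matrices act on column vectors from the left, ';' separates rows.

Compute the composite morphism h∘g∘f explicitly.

Answer: ⟨3 3; 1 0; 0 3⟩

Derivation:
  e0=⟨1,0⟩ f=>⟨1,1⟩ g=>⟨4,2,0⟩ h=>⟨3,1,0⟩
  e1=⟨0,1⟩ f=>⟨2,0⟩ g=>⟨2,3,3⟩ h=>⟨3,0,3⟩
⟦path⟧: ⟨3 3; 1 0; 0 3⟩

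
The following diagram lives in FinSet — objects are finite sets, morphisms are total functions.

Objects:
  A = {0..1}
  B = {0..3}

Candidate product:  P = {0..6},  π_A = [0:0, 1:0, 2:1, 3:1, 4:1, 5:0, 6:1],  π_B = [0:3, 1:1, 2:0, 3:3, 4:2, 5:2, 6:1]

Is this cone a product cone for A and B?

Answer: NOT A VALID PRODUCT — |P|=7 ≠ |A|·|B|=8

Work:
|A|·|B| = 2·4 = 8;  |P| = 7
  → cardinalities differ; no bijection possible.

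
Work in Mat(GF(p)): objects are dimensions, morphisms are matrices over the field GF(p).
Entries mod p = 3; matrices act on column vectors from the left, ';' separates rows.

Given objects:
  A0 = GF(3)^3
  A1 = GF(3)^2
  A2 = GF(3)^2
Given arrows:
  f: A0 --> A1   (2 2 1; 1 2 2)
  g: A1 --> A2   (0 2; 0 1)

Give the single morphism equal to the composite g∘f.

  e0=(1,0,0) f-->(2,1) g-->(2,1)
  e1=(0,1,0) f-->(2,2) g-->(1,2)
  e2=(0,0,1) f-->(1,2) g-->(1,2)
result: (2 1 1; 1 2 2)

Answer: (2 1 1; 1 2 2)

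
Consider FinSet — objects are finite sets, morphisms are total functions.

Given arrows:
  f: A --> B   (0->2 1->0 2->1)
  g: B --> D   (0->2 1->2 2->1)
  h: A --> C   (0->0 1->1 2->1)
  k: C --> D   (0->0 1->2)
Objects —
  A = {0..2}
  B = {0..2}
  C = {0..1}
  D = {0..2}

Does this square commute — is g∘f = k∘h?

Answer: DOES NOT COMMUTE

Work:
Path 1 = f;g:
  0 f-->2 g-->1
  1 f-->0 g-->2
  2 f-->1 g-->2
  result₁ = (0->1 1->2 2->2)
Path 2 = h;k:
  0 h-->0 k-->0
  1 h-->1 k-->2
  2 h-->1 k-->2
  result₂ = (0->0 1->2 2->2)
Equal? NO — does not commute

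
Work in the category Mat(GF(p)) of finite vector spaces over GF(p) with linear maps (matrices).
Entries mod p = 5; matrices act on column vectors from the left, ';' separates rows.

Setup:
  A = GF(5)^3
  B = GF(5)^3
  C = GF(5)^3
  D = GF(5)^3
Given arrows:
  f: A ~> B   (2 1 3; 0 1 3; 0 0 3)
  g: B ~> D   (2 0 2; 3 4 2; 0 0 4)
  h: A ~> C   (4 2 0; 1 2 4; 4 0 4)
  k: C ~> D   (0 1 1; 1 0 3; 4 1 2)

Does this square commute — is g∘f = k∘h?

Path 1 = f;g:
  e0=[1,0,0] f~>[2,0,0] g~>[4,1,0]
  e1=[0,1,0] f~>[1,1,0] g~>[2,2,0]
  e2=[0,0,1] f~>[3,3,3] g~>[2,2,2]
  composite₁ = (4 2 2; 1 2 2; 0 0 2)
Path 2 = h;k:
  e0=[1,0,0] h~>[4,1,4] k~>[0,1,0]
  e1=[0,1,0] h~>[2,2,0] k~>[2,2,0]
  e2=[0,0,1] h~>[0,4,4] k~>[3,2,2]
  composite₂ = (0 2 3; 1 2 2; 0 0 2)
Equal? distinct morphisms ✗

Answer: DOES NOT COMMUTE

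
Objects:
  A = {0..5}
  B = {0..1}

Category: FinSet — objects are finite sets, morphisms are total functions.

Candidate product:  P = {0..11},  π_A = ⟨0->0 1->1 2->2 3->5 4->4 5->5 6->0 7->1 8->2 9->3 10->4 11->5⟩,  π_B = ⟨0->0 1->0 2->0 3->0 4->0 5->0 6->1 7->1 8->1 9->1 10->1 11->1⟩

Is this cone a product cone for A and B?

Answer: NOT A VALID PRODUCT — duplicate pair at indices 5,3

Trace:
|A|·|B| = 6·2 = 12;  |P| = 12
Check the pairing map k ↦ (π_A(k), π_B(k)):
  0 -> (0,0)
  1 -> (1,0)
  2 -> (2,0)
  3 -> (5,0)
  4 -> (4,0)
  5 -> (5,0)  ✗ repeats pair of k=3
  6 -> (0,1)
  7 -> (1,1)
  8 -> (2,1)
  9 -> (3,1)
  10 -> (4,1)
  11 -> (5,1)
distinct pairs in image: 11 / 12 needed
  → (5,0) hit at k=3 and k=5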